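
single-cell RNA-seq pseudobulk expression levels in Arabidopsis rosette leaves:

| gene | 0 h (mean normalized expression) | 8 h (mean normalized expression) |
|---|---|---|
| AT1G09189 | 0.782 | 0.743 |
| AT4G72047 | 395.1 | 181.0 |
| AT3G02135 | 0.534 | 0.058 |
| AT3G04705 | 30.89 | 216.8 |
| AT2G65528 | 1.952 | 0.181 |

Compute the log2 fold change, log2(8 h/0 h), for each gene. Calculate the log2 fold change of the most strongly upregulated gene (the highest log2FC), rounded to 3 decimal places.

2.811

log2(0.743/0.782) = -0.074  (AT1G09189)
log2(181.0/395.1) = -1.126  (AT4G72047)
log2(0.058/0.534) = -3.203  (AT3G02135)
log2(216.8/30.89) = 2.811  (AT3G04705)
log2(0.181/1.952) = -3.431  (AT2G65528)
AT3G04705 is most strongly upregulated.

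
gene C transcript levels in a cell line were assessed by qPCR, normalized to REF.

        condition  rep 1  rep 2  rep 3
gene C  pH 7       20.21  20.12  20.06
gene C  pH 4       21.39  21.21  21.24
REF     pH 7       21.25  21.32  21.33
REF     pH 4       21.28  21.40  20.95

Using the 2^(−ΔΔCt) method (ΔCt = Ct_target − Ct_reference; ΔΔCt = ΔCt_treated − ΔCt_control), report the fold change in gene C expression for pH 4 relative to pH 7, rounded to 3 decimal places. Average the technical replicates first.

Mean Ct: gene C pH 7 20.130; gene C pH 4 21.280; REF pH 7 21.300; REF pH 4 21.210
ΔCt(pH 7) = 20.130 − 21.300 = -1.170
ΔCt(pH 4) = 21.280 − 21.210 = 0.070
ΔΔCt = 0.070 − (-1.170) = 1.240
Fold change = 2^(−1.240) = 0.4234

0.423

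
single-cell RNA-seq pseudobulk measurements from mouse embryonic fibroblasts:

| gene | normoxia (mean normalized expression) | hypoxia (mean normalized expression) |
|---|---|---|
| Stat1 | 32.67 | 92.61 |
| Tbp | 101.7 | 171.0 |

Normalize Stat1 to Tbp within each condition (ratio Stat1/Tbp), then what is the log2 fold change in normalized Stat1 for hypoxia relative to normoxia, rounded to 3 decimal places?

0.754

Stat1/Tbp (normoxia) = 32.67 / 101.7 = 0.32124
Stat1/Tbp (hypoxia) = 92.61 / 171.0 = 0.54158
Fold change = 0.54158 / 0.32124 = 1.6859
log2(1.6859) = 0.7535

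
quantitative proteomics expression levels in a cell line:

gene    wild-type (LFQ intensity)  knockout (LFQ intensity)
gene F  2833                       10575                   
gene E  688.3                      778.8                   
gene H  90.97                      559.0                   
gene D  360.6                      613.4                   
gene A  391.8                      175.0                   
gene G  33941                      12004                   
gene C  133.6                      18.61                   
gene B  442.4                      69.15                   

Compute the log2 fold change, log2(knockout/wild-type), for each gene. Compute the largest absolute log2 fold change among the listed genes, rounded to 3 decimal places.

2.844

log2(10575/2833) = 1.900  (gene F)
log2(778.8/688.3) = 0.178  (gene E)
log2(559.0/90.97) = 2.619  (gene H)
log2(613.4/360.6) = 0.766  (gene D)
log2(175.0/391.8) = -1.163  (gene A)
log2(12004/33941) = -1.500  (gene G)
log2(18.61/133.6) = -2.844  (gene C)
log2(69.15/442.4) = -2.678  (gene B)
The largest magnitude belongs to gene C.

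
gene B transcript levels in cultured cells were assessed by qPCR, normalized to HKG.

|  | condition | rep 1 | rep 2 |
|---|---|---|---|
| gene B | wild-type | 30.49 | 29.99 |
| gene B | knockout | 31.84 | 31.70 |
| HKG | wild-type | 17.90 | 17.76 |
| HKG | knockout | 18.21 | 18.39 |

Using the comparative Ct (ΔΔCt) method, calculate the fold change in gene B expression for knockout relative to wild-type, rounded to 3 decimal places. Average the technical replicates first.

Mean Ct: gene B wild-type 30.240; gene B knockout 31.770; HKG wild-type 17.830; HKG knockout 18.300
ΔCt(wild-type) = 30.240 − 17.830 = 12.410
ΔCt(knockout) = 31.770 − 18.300 = 13.470
ΔΔCt = 13.470 − 12.410 = 1.060
Fold change = 2^(−1.060) = 0.4796

0.480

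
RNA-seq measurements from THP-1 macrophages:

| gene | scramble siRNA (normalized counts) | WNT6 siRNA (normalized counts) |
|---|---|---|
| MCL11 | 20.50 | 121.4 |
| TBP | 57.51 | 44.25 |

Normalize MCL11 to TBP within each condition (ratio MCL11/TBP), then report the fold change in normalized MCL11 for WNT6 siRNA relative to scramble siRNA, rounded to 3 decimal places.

7.697

MCL11/TBP (scramble siRNA) = 20.50 / 57.51 = 0.35646
MCL11/TBP (WNT6 siRNA) = 121.4 / 44.25 = 2.7435
Fold change = 2.7435 / 0.35646 = 7.6965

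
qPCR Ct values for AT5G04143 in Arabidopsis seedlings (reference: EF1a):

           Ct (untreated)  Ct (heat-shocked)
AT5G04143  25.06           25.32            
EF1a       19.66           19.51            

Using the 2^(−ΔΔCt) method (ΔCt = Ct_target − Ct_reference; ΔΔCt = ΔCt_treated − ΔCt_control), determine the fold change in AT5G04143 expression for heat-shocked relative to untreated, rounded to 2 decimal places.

ΔCt(untreated) = 25.060 − 19.660 = 5.400
ΔCt(heat-shocked) = 25.320 − 19.510 = 5.810
ΔΔCt = 5.810 − 5.400 = 0.410
Fold change = 2^(−0.410) = 0.753

0.75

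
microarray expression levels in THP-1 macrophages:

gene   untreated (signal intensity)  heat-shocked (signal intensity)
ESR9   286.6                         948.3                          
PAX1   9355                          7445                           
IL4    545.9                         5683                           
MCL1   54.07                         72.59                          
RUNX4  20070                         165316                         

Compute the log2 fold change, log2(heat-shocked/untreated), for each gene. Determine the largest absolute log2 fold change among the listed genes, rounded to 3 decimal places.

log2(948.3/286.6) = 1.726  (ESR9)
log2(7445/9355) = -0.329  (PAX1)
log2(5683/545.9) = 3.380  (IL4)
log2(72.59/54.07) = 0.425  (MCL1)
log2(165316/20070) = 3.042  (RUNX4)
The largest magnitude belongs to IL4.

3.380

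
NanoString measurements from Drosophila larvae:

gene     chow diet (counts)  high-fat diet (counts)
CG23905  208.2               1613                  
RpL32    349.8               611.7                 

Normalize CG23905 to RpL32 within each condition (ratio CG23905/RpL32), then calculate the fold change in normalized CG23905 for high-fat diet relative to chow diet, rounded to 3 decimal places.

4.430

CG23905/RpL32 (chow diet) = 208.2 / 349.8 = 0.5952
CG23905/RpL32 (high-fat diet) = 1613 / 611.7 = 2.6369
Fold change = 2.6369 / 0.5952 = 4.4303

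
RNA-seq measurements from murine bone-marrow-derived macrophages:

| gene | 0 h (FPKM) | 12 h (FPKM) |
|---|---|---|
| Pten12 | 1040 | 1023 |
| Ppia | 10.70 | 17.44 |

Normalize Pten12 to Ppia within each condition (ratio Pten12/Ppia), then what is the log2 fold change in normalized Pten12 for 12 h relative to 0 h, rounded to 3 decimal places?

Pten12/Ppia (0 h) = 1040 / 10.70 = 97.196
Pten12/Ppia (12 h) = 1023 / 17.44 = 58.658
Fold change = 58.658 / 97.196 = 0.6035
log2(0.6035) = -0.7286

-0.729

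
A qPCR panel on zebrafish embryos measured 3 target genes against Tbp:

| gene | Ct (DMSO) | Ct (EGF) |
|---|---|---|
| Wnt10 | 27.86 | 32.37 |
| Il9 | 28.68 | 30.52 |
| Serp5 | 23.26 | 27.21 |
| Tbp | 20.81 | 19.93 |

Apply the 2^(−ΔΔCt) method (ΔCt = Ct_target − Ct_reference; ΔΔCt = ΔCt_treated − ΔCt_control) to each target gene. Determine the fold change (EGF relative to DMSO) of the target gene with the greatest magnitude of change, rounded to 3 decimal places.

0.024

Wnt10: ΔΔCt = (32.37−19.93) − (27.86−20.81) = 12.44 − 7.05 = 5.39; fold change = 2^-5.39 = 0.024
Il9: ΔΔCt = (30.52−19.93) − (28.68−20.81) = 10.59 − 7.87 = 2.72; fold change = 2^-2.72 = 0.152
Serp5: ΔΔCt = (27.21−19.93) − (23.26−20.81) = 7.28 − 2.45 = 4.83; fold change = 2^-4.83 = 0.035
Wnt10 has the largest |ΔΔCt| = 5.39.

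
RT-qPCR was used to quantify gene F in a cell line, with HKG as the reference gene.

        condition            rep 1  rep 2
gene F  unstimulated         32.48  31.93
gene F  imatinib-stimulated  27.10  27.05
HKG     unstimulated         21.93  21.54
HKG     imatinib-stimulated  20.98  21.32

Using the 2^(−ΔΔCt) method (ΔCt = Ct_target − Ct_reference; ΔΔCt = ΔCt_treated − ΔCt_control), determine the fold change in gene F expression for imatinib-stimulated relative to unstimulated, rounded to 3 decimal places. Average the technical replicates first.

23.344

Mean Ct: gene F unstimulated 32.205; gene F imatinib-stimulated 27.075; HKG unstimulated 21.735; HKG imatinib-stimulated 21.150
ΔCt(unstimulated) = 32.205 − 21.735 = 10.470
ΔCt(imatinib-stimulated) = 27.075 − 21.150 = 5.925
ΔΔCt = 5.925 − 10.470 = -4.545
Fold change = 2^(−(-4.545)) = 2^4.545 = 23.3443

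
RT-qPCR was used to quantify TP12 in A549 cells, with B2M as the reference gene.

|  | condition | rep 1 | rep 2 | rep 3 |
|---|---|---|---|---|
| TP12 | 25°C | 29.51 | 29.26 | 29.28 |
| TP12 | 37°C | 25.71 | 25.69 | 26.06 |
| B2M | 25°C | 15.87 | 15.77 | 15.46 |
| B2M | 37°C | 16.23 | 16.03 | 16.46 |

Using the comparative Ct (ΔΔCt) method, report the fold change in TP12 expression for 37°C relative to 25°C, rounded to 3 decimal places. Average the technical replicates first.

16.795

Mean Ct: TP12 25°C 29.350; TP12 37°C 25.820; B2M 25°C 15.700; B2M 37°C 16.240
ΔCt(25°C) = 29.350 − 15.700 = 13.650
ΔCt(37°C) = 25.820 − 16.240 = 9.580
ΔΔCt = 9.580 − 13.650 = -4.070
Fold change = 2^(−(-4.070)) = 2^4.070 = 16.7955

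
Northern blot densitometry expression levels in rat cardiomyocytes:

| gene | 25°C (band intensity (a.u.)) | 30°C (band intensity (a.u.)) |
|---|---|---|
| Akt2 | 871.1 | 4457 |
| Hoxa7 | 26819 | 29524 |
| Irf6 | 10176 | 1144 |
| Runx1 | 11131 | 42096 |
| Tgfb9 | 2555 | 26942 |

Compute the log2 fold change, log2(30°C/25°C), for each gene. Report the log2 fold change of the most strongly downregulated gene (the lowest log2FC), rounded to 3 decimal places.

-3.153

log2(4457/871.1) = 2.355  (Akt2)
log2(29524/26819) = 0.139  (Hoxa7)
log2(1144/10176) = -3.153  (Irf6)
log2(42096/11131) = 1.919  (Runx1)
log2(26942/2555) = 3.398  (Tgfb9)
Irf6 is most strongly downregulated.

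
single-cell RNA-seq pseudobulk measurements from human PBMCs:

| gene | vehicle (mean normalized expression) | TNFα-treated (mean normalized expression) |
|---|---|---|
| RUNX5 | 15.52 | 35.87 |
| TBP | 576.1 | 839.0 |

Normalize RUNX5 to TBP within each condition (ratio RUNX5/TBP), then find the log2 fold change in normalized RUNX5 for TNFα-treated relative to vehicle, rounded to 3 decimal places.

0.666

RUNX5/TBP (vehicle) = 15.52 / 576.1 = 0.02694
RUNX5/TBP (TNFα-treated) = 35.87 / 839.0 = 0.042753
Fold change = 0.042753 / 0.02694 = 1.5870
log2(1.5870) = 0.6663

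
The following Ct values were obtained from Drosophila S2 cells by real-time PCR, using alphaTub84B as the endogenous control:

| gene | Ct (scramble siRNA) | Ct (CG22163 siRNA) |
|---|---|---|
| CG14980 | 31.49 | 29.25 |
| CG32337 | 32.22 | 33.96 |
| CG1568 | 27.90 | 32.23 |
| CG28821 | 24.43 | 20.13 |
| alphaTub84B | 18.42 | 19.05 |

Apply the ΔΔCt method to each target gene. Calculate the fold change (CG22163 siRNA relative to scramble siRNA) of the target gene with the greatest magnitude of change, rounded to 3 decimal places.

30.484

CG14980: ΔΔCt = (29.25−19.05) − (31.49−18.42) = 10.20 − 13.07 = -2.87; fold change = 2^2.87 = 7.311
CG32337: ΔΔCt = (33.96−19.05) − (32.22−18.42) = 14.91 − 13.80 = 1.11; fold change = 2^-1.11 = 0.463
CG1568: ΔΔCt = (32.23−19.05) − (27.90−18.42) = 13.18 − 9.48 = 3.70; fold change = 2^-3.70 = 0.077
CG28821: ΔΔCt = (20.13−19.05) − (24.43−18.42) = 1.08 − 6.01 = -4.93; fold change = 2^4.93 = 30.484
CG28821 has the largest |ΔΔCt| = 4.93.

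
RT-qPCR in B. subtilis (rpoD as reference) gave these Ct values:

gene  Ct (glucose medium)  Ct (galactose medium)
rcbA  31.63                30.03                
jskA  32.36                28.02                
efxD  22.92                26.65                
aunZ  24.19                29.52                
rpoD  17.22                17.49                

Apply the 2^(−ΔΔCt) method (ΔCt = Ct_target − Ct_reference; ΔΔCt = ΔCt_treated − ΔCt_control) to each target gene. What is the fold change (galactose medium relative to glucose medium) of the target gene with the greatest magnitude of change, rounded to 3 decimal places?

0.030

rcbA: ΔΔCt = (30.03−17.49) − (31.63−17.22) = 12.54 − 14.41 = -1.87; fold change = 2^1.87 = 3.655
jskA: ΔΔCt = (28.02−17.49) − (32.36−17.22) = 10.53 − 15.14 = -4.61; fold change = 2^4.61 = 24.420
efxD: ΔΔCt = (26.65−17.49) − (22.92−17.22) = 9.16 − 5.70 = 3.46; fold change = 2^-3.46 = 0.091
aunZ: ΔΔCt = (29.52−17.49) − (24.19−17.22) = 12.03 − 6.97 = 5.06; fold change = 2^-5.06 = 0.030
aunZ has the largest |ΔΔCt| = 5.06.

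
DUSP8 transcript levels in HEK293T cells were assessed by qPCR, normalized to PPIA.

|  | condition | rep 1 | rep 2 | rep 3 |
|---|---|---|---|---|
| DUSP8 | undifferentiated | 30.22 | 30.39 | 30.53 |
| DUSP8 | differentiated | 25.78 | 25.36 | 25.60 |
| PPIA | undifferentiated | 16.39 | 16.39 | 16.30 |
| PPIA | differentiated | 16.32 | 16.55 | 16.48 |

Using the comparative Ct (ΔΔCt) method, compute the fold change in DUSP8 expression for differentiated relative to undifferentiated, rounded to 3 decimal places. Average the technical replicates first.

Mean Ct: DUSP8 undifferentiated 30.380; DUSP8 differentiated 25.580; PPIA undifferentiated 16.360; PPIA differentiated 16.450
ΔCt(undifferentiated) = 30.380 − 16.360 = 14.020
ΔCt(differentiated) = 25.580 − 16.450 = 9.130
ΔΔCt = 9.130 − 14.020 = -4.890
Fold change = 2^(−(-4.890)) = 2^4.890 = 29.6508

29.651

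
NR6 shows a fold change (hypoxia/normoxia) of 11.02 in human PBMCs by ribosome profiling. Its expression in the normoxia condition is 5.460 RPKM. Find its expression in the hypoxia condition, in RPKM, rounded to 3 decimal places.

60.169

hypoxia expression = 5.460 × 11.02 = 60.169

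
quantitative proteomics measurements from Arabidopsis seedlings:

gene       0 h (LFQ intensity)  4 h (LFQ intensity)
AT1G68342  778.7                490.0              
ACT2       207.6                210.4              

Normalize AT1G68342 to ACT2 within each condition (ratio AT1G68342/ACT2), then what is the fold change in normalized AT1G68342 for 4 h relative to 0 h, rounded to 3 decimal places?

0.621

AT1G68342/ACT2 (0 h) = 778.7 / 207.6 = 3.751
AT1G68342/ACT2 (4 h) = 490.0 / 210.4 = 2.3289
Fold change = 2.3289 / 3.751 = 0.6209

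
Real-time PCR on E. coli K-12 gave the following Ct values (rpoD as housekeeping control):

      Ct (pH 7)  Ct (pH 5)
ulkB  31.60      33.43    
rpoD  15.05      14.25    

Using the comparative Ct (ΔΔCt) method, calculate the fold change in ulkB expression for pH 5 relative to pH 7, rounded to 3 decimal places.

ΔCt(pH 7) = 31.600 − 15.050 = 16.550
ΔCt(pH 5) = 33.430 − 14.250 = 19.180
ΔΔCt = 19.180 − 16.550 = 2.630
Fold change = 2^(−2.630) = 0.1615

0.162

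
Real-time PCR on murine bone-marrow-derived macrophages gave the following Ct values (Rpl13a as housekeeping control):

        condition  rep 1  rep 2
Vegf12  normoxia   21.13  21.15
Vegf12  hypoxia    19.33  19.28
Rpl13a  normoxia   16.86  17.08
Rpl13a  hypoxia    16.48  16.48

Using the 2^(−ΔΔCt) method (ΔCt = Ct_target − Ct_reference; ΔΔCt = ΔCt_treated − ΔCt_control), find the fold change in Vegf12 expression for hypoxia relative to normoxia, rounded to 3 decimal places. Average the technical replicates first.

Mean Ct: Vegf12 normoxia 21.140; Vegf12 hypoxia 19.305; Rpl13a normoxia 16.970; Rpl13a hypoxia 16.480
ΔCt(normoxia) = 21.140 − 16.970 = 4.170
ΔCt(hypoxia) = 19.305 − 16.480 = 2.825
ΔΔCt = 2.825 − 4.170 = -1.345
Fold change = 2^(−(-1.345)) = 2^1.345 = 2.5403

2.540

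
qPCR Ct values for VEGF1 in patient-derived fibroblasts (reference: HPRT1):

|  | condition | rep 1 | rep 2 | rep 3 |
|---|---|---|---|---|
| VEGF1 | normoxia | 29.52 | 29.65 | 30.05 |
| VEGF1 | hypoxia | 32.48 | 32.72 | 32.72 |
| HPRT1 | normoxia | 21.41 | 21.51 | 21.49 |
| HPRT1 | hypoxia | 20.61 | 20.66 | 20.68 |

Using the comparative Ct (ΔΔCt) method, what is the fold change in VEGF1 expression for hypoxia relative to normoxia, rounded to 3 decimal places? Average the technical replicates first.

Mean Ct: VEGF1 normoxia 29.740; VEGF1 hypoxia 32.640; HPRT1 normoxia 21.470; HPRT1 hypoxia 20.650
ΔCt(normoxia) = 29.740 − 21.470 = 8.270
ΔCt(hypoxia) = 32.640 − 20.650 = 11.990
ΔΔCt = 11.990 − 8.270 = 3.720
Fold change = 2^(−3.720) = 0.0759

0.076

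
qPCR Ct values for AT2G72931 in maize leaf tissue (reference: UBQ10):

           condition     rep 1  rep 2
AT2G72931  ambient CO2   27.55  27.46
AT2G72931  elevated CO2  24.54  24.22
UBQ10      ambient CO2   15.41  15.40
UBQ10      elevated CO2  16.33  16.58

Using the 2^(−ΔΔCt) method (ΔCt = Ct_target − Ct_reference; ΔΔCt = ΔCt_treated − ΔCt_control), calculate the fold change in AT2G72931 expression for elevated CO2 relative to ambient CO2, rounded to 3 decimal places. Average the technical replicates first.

Mean Ct: AT2G72931 ambient CO2 27.505; AT2G72931 elevated CO2 24.380; UBQ10 ambient CO2 15.405; UBQ10 elevated CO2 16.455
ΔCt(ambient CO2) = 27.505 − 15.405 = 12.100
ΔCt(elevated CO2) = 24.380 − 16.455 = 7.925
ΔΔCt = 7.925 − 12.100 = -4.175
Fold change = 2^(−(-4.175)) = 2^4.175 = 18.0634

18.063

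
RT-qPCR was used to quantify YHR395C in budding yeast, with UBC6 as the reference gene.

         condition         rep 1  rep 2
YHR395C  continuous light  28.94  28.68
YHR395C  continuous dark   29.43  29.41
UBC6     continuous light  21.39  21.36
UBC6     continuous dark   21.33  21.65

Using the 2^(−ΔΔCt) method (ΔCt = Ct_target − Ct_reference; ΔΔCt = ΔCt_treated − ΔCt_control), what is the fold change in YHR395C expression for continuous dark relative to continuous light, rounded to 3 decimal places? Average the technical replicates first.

0.710

Mean Ct: YHR395C continuous light 28.810; YHR395C continuous dark 29.420; UBC6 continuous light 21.375; UBC6 continuous dark 21.490
ΔCt(continuous light) = 28.810 − 21.375 = 7.435
ΔCt(continuous dark) = 29.420 − 21.490 = 7.930
ΔΔCt = 7.930 − 7.435 = 0.495
Fold change = 2^(−0.495) = 0.7096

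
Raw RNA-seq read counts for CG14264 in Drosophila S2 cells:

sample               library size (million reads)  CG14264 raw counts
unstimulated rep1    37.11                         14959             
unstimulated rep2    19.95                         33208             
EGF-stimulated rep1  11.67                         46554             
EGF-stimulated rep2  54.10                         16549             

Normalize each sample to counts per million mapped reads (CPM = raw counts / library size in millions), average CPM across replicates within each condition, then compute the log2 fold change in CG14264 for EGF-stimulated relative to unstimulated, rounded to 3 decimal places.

1.055

CPM(unstimulated rep1) = 14959 / 37.11 = 403.0989
CPM(unstimulated rep2) = 33208 / 19.95 = 1664.5614
CPM(EGF-stimulated rep1) = 46554 / 11.67 = 3989.2031
CPM(EGF-stimulated rep2) = 16549 / 54.10 = 305.8965
mean CPM(unstimulated) = 1033.8301; mean CPM(EGF-stimulated) = 2147.5498
Fold change = 2147.5498 / 1033.8301 = 2.07728
log2(2.07728) = 1.0547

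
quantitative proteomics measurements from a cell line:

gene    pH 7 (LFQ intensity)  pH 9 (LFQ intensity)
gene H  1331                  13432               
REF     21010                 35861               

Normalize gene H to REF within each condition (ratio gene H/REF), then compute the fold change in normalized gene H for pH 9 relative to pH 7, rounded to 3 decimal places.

gene H/REF (pH 7) = 1331 / 21010 = 0.063351
gene H/REF (pH 9) = 13432 / 35861 = 0.37456
Fold change = 0.37456 / 0.063351 = 5.9124

5.912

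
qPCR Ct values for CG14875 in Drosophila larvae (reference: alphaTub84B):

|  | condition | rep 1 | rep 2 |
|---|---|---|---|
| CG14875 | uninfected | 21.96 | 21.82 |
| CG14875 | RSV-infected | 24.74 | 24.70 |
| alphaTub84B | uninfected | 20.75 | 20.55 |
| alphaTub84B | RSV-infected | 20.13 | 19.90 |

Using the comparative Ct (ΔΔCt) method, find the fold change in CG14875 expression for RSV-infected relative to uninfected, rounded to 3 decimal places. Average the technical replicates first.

Mean Ct: CG14875 uninfected 21.890; CG14875 RSV-infected 24.720; alphaTub84B uninfected 20.650; alphaTub84B RSV-infected 20.015
ΔCt(uninfected) = 21.890 − 20.650 = 1.240
ΔCt(RSV-infected) = 24.720 − 20.015 = 4.705
ΔΔCt = 4.705 − 1.240 = 3.465
Fold change = 2^(−3.465) = 0.0906

0.091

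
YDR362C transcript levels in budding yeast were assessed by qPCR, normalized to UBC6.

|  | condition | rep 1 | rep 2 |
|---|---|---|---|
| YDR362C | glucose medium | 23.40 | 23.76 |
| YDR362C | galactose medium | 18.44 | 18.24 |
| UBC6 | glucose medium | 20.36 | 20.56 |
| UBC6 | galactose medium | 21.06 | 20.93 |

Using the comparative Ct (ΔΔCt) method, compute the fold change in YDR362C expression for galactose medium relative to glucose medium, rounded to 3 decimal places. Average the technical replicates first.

54.758

Mean Ct: YDR362C glucose medium 23.580; YDR362C galactose medium 18.340; UBC6 glucose medium 20.460; UBC6 galactose medium 20.995
ΔCt(glucose medium) = 23.580 − 20.460 = 3.120
ΔCt(galactose medium) = 18.340 − 20.995 = -2.655
ΔΔCt = -2.655 − 3.120 = -5.775
Fold change = 2^(−(-5.775)) = 2^5.775 = 54.7581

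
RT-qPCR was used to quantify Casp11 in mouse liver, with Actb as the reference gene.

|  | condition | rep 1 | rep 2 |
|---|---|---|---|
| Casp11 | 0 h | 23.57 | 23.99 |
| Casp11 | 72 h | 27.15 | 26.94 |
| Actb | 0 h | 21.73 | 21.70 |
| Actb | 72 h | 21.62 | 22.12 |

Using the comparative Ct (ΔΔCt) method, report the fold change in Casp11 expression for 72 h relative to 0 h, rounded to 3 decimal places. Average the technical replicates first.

Mean Ct: Casp11 0 h 23.780; Casp11 72 h 27.045; Actb 0 h 21.715; Actb 72 h 21.870
ΔCt(0 h) = 23.780 − 21.715 = 2.065
ΔCt(72 h) = 27.045 − 21.870 = 5.175
ΔΔCt = 5.175 − 2.065 = 3.110
Fold change = 2^(−3.110) = 0.1158

0.116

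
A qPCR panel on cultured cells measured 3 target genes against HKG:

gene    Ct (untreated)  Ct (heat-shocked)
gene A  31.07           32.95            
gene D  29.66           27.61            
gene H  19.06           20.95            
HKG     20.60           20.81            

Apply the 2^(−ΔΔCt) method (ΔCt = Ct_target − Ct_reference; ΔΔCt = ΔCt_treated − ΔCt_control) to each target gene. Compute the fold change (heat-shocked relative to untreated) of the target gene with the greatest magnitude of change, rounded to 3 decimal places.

gene A: ΔΔCt = (32.95−20.81) − (31.07−20.60) = 12.14 − 10.47 = 1.67; fold change = 2^-1.67 = 0.314
gene D: ΔΔCt = (27.61−20.81) − (29.66−20.60) = 6.80 − 9.06 = -2.26; fold change = 2^2.26 = 4.790
gene H: ΔΔCt = (20.95−20.81) − (19.06−20.60) = 0.14 − (-1.54) = 1.68; fold change = 2^-1.68 = 0.312
gene D has the largest |ΔΔCt| = 2.26.

4.790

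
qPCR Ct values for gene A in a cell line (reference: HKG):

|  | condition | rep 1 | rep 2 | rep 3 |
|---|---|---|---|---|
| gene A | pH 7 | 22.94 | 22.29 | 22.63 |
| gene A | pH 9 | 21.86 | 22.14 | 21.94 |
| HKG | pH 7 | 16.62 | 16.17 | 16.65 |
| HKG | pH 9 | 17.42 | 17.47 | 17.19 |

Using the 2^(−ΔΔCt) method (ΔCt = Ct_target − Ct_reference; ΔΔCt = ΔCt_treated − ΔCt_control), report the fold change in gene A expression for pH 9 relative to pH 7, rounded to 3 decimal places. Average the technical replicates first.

2.868

Mean Ct: gene A pH 7 22.620; gene A pH 9 21.980; HKG pH 7 16.480; HKG pH 9 17.360
ΔCt(pH 7) = 22.620 − 16.480 = 6.140
ΔCt(pH 9) = 21.980 − 17.360 = 4.620
ΔΔCt = 4.620 − 6.140 = -1.520
Fold change = 2^(−(-1.520)) = 2^1.520 = 2.8679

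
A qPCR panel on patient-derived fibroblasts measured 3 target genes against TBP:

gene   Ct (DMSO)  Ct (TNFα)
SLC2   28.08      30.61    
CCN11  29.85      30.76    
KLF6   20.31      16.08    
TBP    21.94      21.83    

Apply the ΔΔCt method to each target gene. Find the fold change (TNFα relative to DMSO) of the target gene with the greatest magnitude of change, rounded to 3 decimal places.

SLC2: ΔΔCt = (30.61−21.83) − (28.08−21.94) = 8.78 − 6.14 = 2.64; fold change = 2^-2.64 = 0.160
CCN11: ΔΔCt = (30.76−21.83) − (29.85−21.94) = 8.93 − 7.91 = 1.02; fold change = 2^-1.02 = 0.493
KLF6: ΔΔCt = (16.08−21.83) − (20.31−21.94) = -5.75 − (-1.63) = -4.12; fold change = 2^4.12 = 17.388
KLF6 has the largest |ΔΔCt| = 4.12.

17.388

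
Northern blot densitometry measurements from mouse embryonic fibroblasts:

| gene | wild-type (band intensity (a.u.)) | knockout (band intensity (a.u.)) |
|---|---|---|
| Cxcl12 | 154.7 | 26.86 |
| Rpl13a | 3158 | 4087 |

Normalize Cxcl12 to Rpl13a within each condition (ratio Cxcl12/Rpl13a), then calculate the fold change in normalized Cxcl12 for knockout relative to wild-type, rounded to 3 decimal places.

0.134

Cxcl12/Rpl13a (wild-type) = 154.7 / 3158 = 0.048987
Cxcl12/Rpl13a (knockout) = 26.86 / 4087 = 0.0065721
Fold change = 0.0065721 / 0.048987 = 0.1342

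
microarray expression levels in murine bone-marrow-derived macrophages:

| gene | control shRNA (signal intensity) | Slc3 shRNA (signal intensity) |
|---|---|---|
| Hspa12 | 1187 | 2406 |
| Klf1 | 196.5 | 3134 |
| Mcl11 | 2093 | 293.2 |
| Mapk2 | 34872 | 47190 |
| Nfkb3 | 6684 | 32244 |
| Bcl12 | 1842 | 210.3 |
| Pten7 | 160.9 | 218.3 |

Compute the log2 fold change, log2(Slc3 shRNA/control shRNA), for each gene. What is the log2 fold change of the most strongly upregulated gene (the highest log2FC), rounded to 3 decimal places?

log2(2406/1187) = 1.019  (Hspa12)
log2(3134/196.5) = 3.995  (Klf1)
log2(293.2/2093) = -2.836  (Mcl11)
log2(47190/34872) = 0.436  (Mapk2)
log2(32244/6684) = 2.270  (Nfkb3)
log2(210.3/1842) = -3.131  (Bcl12)
log2(218.3/160.9) = 0.440  (Pten7)
Klf1 is most strongly upregulated.

3.995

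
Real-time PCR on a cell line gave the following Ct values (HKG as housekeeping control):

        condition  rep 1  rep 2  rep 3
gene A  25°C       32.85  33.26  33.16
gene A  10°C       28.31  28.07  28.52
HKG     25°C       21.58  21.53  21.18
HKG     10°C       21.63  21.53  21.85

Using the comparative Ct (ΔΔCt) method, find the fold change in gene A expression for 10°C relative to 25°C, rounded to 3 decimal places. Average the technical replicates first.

Mean Ct: gene A 25°C 33.090; gene A 10°C 28.300; HKG 25°C 21.430; HKG 10°C 21.670
ΔCt(25°C) = 33.090 − 21.430 = 11.660
ΔCt(10°C) = 28.300 − 21.670 = 6.630
ΔΔCt = 6.630 − 11.660 = -5.030
Fold change = 2^(−(-5.030)) = 2^5.030 = 32.6724

32.672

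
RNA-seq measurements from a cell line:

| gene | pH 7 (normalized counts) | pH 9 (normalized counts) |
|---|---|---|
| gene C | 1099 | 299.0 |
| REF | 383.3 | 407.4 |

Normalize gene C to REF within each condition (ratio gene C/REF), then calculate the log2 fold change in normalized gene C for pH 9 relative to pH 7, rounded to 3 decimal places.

-1.966

gene C/REF (pH 7) = 1099 / 383.3 = 2.8672
gene C/REF (pH 9) = 299.0 / 407.4 = 0.73392
Fold change = 0.73392 / 2.8672 = 0.2560
log2(0.2560) = -1.9659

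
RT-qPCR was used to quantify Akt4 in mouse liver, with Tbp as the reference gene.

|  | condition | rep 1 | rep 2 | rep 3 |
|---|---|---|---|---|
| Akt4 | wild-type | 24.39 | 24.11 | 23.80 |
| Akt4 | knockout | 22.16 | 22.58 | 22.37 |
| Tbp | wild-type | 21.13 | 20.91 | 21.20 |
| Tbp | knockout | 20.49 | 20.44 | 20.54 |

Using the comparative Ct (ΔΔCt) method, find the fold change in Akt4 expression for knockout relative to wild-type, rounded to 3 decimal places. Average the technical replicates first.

2.204

Mean Ct: Akt4 wild-type 24.100; Akt4 knockout 22.370; Tbp wild-type 21.080; Tbp knockout 20.490
ΔCt(wild-type) = 24.100 − 21.080 = 3.020
ΔCt(knockout) = 22.370 − 20.490 = 1.880
ΔΔCt = 1.880 − 3.020 = -1.140
Fold change = 2^(−(-1.140)) = 2^1.140 = 2.2038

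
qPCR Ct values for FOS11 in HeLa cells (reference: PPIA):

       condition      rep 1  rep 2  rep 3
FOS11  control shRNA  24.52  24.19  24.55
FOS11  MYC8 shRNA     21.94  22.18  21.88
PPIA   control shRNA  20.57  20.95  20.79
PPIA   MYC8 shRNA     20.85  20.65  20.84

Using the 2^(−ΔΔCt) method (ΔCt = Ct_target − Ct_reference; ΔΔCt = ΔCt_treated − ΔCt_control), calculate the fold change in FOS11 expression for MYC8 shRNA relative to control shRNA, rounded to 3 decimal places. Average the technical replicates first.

5.389

Mean Ct: FOS11 control shRNA 24.420; FOS11 MYC8 shRNA 22.000; PPIA control shRNA 20.770; PPIA MYC8 shRNA 20.780
ΔCt(control shRNA) = 24.420 − 20.770 = 3.650
ΔCt(MYC8 shRNA) = 22.000 − 20.780 = 1.220
ΔΔCt = 1.220 − 3.650 = -2.430
Fold change = 2^(−(-2.430)) = 2^2.430 = 5.3889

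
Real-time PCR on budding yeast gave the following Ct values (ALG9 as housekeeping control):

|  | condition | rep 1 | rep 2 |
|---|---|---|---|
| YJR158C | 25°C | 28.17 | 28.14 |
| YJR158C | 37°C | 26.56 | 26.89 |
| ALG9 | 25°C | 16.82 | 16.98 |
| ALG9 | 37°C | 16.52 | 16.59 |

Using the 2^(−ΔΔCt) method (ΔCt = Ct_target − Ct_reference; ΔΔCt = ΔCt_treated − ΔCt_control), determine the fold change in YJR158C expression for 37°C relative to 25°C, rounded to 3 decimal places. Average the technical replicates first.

Mean Ct: YJR158C 25°C 28.155; YJR158C 37°C 26.725; ALG9 25°C 16.900; ALG9 37°C 16.555
ΔCt(25°C) = 28.155 − 16.900 = 11.255
ΔCt(37°C) = 26.725 − 16.555 = 10.170
ΔΔCt = 10.170 − 11.255 = -1.085
Fold change = 2^(−(-1.085)) = 2^1.085 = 2.1214

2.121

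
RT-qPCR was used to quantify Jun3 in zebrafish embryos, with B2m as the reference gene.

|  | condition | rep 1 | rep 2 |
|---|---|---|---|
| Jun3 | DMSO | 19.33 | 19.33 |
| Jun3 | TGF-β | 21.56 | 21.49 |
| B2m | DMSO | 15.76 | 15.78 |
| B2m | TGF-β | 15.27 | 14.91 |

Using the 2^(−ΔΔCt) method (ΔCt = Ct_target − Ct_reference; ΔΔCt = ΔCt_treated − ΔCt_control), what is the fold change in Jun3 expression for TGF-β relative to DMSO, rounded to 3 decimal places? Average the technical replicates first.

0.136

Mean Ct: Jun3 DMSO 19.330; Jun3 TGF-β 21.525; B2m DMSO 15.770; B2m TGF-β 15.090
ΔCt(DMSO) = 19.330 − 15.770 = 3.560
ΔCt(TGF-β) = 21.525 − 15.090 = 6.435
ΔΔCt = 6.435 − 3.560 = 2.875
Fold change = 2^(−2.875) = 0.1363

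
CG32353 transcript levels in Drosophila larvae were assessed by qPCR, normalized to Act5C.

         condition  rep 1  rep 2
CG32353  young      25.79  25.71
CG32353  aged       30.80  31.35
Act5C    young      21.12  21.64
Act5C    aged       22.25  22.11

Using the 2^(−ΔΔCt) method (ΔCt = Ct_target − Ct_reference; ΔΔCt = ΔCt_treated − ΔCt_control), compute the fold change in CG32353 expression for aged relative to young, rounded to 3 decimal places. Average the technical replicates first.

0.043

Mean Ct: CG32353 young 25.750; CG32353 aged 31.075; Act5C young 21.380; Act5C aged 22.180
ΔCt(young) = 25.750 − 21.380 = 4.370
ΔCt(aged) = 31.075 − 22.180 = 8.895
ΔΔCt = 8.895 − 4.370 = 4.525
Fold change = 2^(−4.525) = 0.0434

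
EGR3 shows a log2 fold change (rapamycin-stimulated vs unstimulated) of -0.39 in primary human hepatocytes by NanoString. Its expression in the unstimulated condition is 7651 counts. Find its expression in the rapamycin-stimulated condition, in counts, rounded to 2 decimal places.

Fold change = 2^(-0.39) = 0.7631
rapamycin-stimulated expression = 7651 × 0.7631 = 5838.70

5838.70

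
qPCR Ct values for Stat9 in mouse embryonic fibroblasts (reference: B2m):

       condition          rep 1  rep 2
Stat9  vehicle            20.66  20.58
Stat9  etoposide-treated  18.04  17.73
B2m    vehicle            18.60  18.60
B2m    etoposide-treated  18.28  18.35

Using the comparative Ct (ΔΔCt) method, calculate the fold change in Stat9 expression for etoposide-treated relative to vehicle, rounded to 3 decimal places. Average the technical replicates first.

Mean Ct: Stat9 vehicle 20.620; Stat9 etoposide-treated 17.885; B2m vehicle 18.600; B2m etoposide-treated 18.315
ΔCt(vehicle) = 20.620 − 18.600 = 2.020
ΔCt(etoposide-treated) = 17.885 − 18.315 = -0.430
ΔΔCt = -0.430 − 2.020 = -2.450
Fold change = 2^(−(-2.450)) = 2^2.450 = 5.4642

5.464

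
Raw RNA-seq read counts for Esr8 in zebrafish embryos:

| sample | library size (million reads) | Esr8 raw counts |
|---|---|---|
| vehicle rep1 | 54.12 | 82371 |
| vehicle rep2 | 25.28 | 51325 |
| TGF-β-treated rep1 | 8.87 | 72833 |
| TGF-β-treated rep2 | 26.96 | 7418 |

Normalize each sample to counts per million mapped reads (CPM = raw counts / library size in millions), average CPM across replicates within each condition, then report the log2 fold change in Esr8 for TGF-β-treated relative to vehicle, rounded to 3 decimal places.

CPM(vehicle rep1) = 82371 / 54.12 = 1522.0067
CPM(vehicle rep2) = 51325 / 25.28 = 2030.2611
CPM(TGF-β-treated rep1) = 72833 / 8.87 = 8211.1612
CPM(TGF-β-treated rep2) = 7418 / 26.96 = 275.1484
mean CPM(vehicle) = 1776.1339; mean CPM(TGF-β-treated) = 4243.1548
Fold change = 4243.1548 / 1776.1339 = 2.38898
log2(2.38898) = 1.2564

1.256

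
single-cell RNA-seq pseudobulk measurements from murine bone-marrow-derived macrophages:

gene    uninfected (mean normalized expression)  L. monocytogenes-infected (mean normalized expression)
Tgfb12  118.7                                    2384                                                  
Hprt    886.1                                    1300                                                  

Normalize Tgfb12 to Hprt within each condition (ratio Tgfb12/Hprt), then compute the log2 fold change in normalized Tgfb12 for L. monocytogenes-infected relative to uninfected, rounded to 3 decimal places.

Tgfb12/Hprt (uninfected) = 118.7 / 886.1 = 0.13396
Tgfb12/Hprt (L. monocytogenes-infected) = 2384 / 1300 = 1.8338
Fold change = 1.8338 / 0.13396 = 13.6897
log2(13.6897) = 3.7750

3.775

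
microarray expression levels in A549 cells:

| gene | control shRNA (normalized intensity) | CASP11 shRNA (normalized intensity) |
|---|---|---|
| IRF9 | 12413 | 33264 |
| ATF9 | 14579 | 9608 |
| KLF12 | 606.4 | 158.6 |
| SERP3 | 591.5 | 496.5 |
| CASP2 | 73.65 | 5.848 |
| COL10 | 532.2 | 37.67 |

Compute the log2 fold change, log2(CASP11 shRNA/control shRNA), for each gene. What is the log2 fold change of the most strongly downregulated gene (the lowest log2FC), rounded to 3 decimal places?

-3.820

log2(33264/12413) = 1.422  (IRF9)
log2(9608/14579) = -0.602  (ATF9)
log2(158.6/606.4) = -1.935  (KLF12)
log2(496.5/591.5) = -0.253  (SERP3)
log2(5.848/73.65) = -3.655  (CASP2)
log2(37.67/532.2) = -3.820  (COL10)
COL10 is most strongly downregulated.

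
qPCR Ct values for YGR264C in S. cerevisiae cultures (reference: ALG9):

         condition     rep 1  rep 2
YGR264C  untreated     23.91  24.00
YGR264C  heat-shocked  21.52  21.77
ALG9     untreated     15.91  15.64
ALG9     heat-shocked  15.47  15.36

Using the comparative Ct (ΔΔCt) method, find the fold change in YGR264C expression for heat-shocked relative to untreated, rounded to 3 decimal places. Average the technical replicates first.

Mean Ct: YGR264C untreated 23.955; YGR264C heat-shocked 21.645; ALG9 untreated 15.775; ALG9 heat-shocked 15.415
ΔCt(untreated) = 23.955 − 15.775 = 8.180
ΔCt(heat-shocked) = 21.645 − 15.415 = 6.230
ΔΔCt = 6.230 − 8.180 = -1.950
Fold change = 2^(−(-1.950)) = 2^1.950 = 3.8637

3.864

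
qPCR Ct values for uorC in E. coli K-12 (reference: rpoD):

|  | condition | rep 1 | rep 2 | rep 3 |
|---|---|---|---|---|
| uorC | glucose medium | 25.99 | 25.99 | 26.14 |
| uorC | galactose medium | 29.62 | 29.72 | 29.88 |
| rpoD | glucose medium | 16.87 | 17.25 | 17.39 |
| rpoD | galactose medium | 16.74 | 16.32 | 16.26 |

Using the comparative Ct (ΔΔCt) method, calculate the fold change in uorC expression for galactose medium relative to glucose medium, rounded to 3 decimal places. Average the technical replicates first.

0.046

Mean Ct: uorC glucose medium 26.040; uorC galactose medium 29.740; rpoD glucose medium 17.170; rpoD galactose medium 16.440
ΔCt(glucose medium) = 26.040 − 17.170 = 8.870
ΔCt(galactose medium) = 29.740 − 16.440 = 13.300
ΔΔCt = 13.300 − 8.870 = 4.430
Fold change = 2^(−4.430) = 0.0464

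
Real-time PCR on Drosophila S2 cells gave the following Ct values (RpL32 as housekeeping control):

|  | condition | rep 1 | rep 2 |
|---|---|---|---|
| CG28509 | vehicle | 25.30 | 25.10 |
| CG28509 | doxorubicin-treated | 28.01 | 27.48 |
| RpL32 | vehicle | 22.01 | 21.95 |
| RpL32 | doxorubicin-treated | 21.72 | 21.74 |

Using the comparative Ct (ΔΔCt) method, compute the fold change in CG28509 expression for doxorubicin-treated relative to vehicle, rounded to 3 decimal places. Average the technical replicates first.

0.144

Mean Ct: CG28509 vehicle 25.200; CG28509 doxorubicin-treated 27.745; RpL32 vehicle 21.980; RpL32 doxorubicin-treated 21.730
ΔCt(vehicle) = 25.200 − 21.980 = 3.220
ΔCt(doxorubicin-treated) = 27.745 − 21.730 = 6.015
ΔΔCt = 6.015 − 3.220 = 2.795
Fold change = 2^(−2.795) = 0.1441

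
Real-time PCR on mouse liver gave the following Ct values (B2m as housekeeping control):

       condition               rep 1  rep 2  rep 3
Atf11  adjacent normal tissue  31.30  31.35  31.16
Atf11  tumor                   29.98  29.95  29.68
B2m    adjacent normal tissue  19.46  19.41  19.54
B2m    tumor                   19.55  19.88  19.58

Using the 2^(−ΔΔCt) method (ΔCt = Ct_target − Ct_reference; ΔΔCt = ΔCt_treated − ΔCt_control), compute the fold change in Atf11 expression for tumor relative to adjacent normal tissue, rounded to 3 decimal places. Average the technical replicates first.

3.031

Mean Ct: Atf11 adjacent normal tissue 31.270; Atf11 tumor 29.870; B2m adjacent normal tissue 19.470; B2m tumor 19.670
ΔCt(adjacent normal tissue) = 31.270 − 19.470 = 11.800
ΔCt(tumor) = 29.870 − 19.670 = 10.200
ΔΔCt = 10.200 − 11.800 = -1.600
Fold change = 2^(−(-1.600)) = 2^1.600 = 3.0314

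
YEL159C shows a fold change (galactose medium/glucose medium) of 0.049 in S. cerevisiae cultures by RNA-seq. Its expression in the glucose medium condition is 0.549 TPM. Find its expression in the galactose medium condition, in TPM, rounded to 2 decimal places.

0.03

galactose medium expression = 0.549 × 0.049 = 0.03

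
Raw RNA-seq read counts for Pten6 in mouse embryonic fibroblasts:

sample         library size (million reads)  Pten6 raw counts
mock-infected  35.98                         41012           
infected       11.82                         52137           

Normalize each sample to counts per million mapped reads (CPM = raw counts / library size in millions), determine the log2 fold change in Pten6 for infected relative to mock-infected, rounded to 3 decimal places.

1.952

CPM(mock-infected) = 41012 / 35.98 = 1139.8555
CPM(infected) = 52137 / 11.82 = 4410.9137
Fold change = 4410.9137 / 1139.8555 = 3.86971
log2(3.86971) = 1.9522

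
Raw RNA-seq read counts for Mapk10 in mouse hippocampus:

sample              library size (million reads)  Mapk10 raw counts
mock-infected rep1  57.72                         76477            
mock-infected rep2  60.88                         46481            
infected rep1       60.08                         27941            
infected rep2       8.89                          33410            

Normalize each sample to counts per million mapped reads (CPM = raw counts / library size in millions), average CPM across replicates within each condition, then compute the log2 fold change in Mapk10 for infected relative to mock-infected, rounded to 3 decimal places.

CPM(mock-infected rep1) = 76477 / 57.72 = 1324.9653
CPM(mock-infected rep2) = 46481 / 60.88 = 763.4855
CPM(infected rep1) = 27941 / 60.08 = 465.0632
CPM(infected rep2) = 33410 / 8.89 = 3758.1552
mean CPM(mock-infected) = 1044.2254; mean CPM(infected) = 2111.6092
Fold change = 2111.6092 / 1044.2254 = 2.02218
log2(2.02218) = 1.0159

1.016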